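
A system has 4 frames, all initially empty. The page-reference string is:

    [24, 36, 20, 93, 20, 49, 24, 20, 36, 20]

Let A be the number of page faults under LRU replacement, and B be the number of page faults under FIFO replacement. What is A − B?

Under LRU: F F F F . F F . F . → 7 faults.
Under FIFO: F F F F . F F . F F → 8 faults.
A − B = 7 − 8 = -1.

-1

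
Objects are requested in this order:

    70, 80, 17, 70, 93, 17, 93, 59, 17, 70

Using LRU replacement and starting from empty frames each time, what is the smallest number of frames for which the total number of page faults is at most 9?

f=1: 10 faults
f=2: 9 faults
f=3: 6 faults
f=4: 5 faults
f=5: 5 faults
Smallest f with faults ≤ 9 is 2.

2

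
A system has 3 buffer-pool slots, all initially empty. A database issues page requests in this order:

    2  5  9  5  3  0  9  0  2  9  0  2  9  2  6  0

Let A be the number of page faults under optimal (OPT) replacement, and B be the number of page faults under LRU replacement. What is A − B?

Under OPT: F F F . F F . . . . . . . . F . → 6 faults.
Under LRU: F F F . F F F . F . . . . . F F → 9 faults.
A − B = 6 − 9 = -3.

-3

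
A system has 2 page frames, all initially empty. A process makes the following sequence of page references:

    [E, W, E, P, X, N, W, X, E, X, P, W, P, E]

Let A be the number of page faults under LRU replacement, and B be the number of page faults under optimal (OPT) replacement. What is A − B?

1

Under LRU: F F . F F F F F F . F F . F → 11 faults.
Under OPT: F F . F F F . F F . F F . F → 10 faults.
A − B = 11 − 10 = 1.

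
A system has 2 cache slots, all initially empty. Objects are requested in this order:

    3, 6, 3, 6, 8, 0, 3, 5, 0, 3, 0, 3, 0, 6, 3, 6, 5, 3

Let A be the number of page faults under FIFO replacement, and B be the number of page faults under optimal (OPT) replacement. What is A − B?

Under FIFO: F F . . F F F F F F . . . F . . F F → 11 faults.
Under OPT: F F . . F F . F . F . . . F . . F . → 8 faults.
A − B = 11 − 8 = 3.

3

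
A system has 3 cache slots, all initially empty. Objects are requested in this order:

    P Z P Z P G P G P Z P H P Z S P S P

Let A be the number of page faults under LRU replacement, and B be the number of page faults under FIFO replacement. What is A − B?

Under LRU: F F . . . F . . . . . F . . F . . . → 5 faults.
Under FIFO: F F . . . F . . . . . F F F F . . . → 7 faults.
A − B = 5 − 7 = -2.

-2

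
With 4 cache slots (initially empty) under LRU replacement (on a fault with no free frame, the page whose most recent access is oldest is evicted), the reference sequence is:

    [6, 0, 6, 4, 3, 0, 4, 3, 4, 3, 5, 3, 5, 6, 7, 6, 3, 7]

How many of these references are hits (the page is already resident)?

6 → miss, frames [6]
0 → miss, frames [6, 0]
6 → hit
4 → miss, frames [0, 6, 4]
3 → miss, frames [0, 6, 4, 3]
0 → hit
4 → hit
3 → hit
4 → hit
3 → hit
5 → miss, evict 6, frames [0, 4, 3, 5]
3 → hit
5 → hit
6 → miss, evict 0, frames [4, 3, 5, 6]
7 → miss, evict 4, frames [3, 5, 6, 7]
6 → hit
3 → hit
7 → hit
Hits: 11.

11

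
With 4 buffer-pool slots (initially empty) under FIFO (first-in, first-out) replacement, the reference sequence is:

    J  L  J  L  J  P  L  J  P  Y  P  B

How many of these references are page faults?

J → fault, frames [J]
L → fault, frames [J, L]
J → hit
L → hit
J → hit
P → fault, frames [J, L, P]
L → hit
J → hit
P → hit
Y → fault, frames [J, L, P, Y]
P → hit
B → fault, evict J, frames [L, P, Y, B]
Page faults: 5.

5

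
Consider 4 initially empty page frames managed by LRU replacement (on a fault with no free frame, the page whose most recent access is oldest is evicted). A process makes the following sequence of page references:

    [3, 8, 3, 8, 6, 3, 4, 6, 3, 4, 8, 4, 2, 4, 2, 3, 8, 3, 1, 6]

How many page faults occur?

7

3 → miss, frames {3}
8 → miss, frames {3,8}
3 → hit
8 → hit
6 → miss, frames {3,8,6}
3 → hit
4 → miss, frames {8,6,3,4}
6 → hit
3 → hit
4 → hit
8 → hit
4 → hit
2 → miss, evict 6, frames {3,8,4,2}
4 → hit
2 → hit
3 → hit
8 → hit
3 → hit
1 → miss, evict 4, frames {2,8,3,1}
6 → miss, evict 2, frames {8,3,1,6}
Page faults: 7.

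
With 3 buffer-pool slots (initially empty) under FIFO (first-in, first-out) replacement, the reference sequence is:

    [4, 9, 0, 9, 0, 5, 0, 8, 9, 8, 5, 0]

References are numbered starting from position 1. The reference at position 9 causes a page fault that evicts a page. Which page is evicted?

pos 1: 4: fault, frames [4]
pos 2: 9: fault, frames [4, 9]
pos 3: 0: fault, frames [4, 9, 0]
pos 4: 9: hit
pos 5: 0: hit
pos 6: 5: fault, evict 4, frames [9, 0, 5]
pos 7: 0: hit
pos 8: 8: fault, evict 9, frames [0, 5, 8]
pos 9: 9: fault, evict 0, frames [5, 8, 9]
At position 9, page 0 is evicted.

0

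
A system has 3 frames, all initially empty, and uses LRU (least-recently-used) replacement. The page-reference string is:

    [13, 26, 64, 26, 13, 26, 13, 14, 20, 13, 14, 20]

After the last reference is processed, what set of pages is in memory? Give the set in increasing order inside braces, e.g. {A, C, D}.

{13, 14, 20}

13 -> miss, frames [13]
26 -> miss, frames [13, 26]
64 -> miss, frames [13, 26, 64]
26 -> hit
13 -> hit
26 -> hit
13 -> hit
14 -> miss, evict 64, frames [26, 13, 14]
20 -> miss, evict 26, frames [13, 14, 20]
13 -> hit
14 -> hit
20 -> hit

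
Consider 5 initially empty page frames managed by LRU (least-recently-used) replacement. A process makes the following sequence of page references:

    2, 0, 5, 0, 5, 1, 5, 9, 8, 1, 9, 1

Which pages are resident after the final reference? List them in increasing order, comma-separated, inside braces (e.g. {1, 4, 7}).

2 -> miss, frames {2}
0 -> miss, frames {2,0}
5 -> miss, frames {2,0,5}
0 -> hit
5 -> hit
1 -> miss, frames {2,0,5,1}
5 -> hit
9 -> miss, frames {2,0,1,5,9}
8 -> miss, evict 2, frames {0,1,5,9,8}
1 -> hit
9 -> hit
1 -> hit

{0, 1, 5, 8, 9}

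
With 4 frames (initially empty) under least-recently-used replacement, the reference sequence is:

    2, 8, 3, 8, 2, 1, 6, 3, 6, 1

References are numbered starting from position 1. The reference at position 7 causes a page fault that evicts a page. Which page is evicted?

3

pos 1: 2: fault, frames (2)
pos 2: 8: fault, frames (2 8)
pos 3: 3: fault, frames (2 8 3)
pos 4: 8: hit
pos 5: 2: hit
pos 6: 1: fault, frames (3 8 2 1)
pos 7: 6: fault, evict 3, frames (8 2 1 6)
At position 7, page 3 is evicted.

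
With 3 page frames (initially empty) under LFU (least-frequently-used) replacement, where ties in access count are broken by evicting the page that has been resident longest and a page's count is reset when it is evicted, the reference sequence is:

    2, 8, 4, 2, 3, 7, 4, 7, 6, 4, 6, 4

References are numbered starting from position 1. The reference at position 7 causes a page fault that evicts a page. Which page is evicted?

pos 1: 2 → fault, frames {2}
pos 2: 8 → fault, frames {2,8}
pos 3: 4 → fault, frames {2,8,4}
pos 4: 2 → hit
pos 5: 3 → fault, evict 8, frames {2,4,3}
pos 6: 7 → fault, evict 4, frames {2,3,7}
pos 7: 4 → fault, evict 3, frames {2,7,4}
At position 7, page 3 is evicted.

3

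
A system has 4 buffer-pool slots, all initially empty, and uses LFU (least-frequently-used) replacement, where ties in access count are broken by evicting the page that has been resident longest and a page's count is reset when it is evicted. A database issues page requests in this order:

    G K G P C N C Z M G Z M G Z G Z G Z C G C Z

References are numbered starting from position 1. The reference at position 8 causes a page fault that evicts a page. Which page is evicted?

pos 1: G -> miss, frames [G]
pos 2: K -> miss, frames [G, K]
pos 3: G -> hit
pos 4: P -> miss, frames [G, K, P]
pos 5: C -> miss, frames [G, K, P, C]
pos 6: N -> miss, evict K, frames [G, P, C, N]
pos 7: C -> hit
pos 8: Z -> miss, evict P, frames [G, C, N, Z]
At position 8, page P is evicted.

P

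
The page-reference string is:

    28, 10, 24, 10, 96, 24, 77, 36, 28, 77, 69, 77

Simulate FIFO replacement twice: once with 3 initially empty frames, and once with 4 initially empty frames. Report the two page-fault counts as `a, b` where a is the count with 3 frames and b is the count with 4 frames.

3 frames: F F F . F . F F F . F F → 9 faults.
4 frames: F F F . F . F F F . F . → 8 faults.
8 < 9: adding a frame reduced faults, as is typical.

9, 8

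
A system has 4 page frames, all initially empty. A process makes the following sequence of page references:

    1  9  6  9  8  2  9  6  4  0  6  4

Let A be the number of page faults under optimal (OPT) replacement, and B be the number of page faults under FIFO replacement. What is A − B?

-1

Under OPT: F F F . F F . . F F . . → 7 faults.
Under FIFO: F F F . F F . . F F F . → 8 faults.
A − B = 7 − 8 = -1.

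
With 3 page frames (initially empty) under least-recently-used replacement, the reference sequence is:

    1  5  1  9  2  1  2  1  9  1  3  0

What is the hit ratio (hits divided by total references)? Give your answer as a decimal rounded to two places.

1: miss, frames [1]
5: miss, frames [1, 5]
1: hit
9: miss, frames [5, 1, 9]
2: miss, evict 5, frames [1, 9, 2]
1: hit
2: hit
1: hit
9: hit
1: hit
3: miss, evict 2, frames [9, 1, 3]
0: miss, evict 9, frames [1, 3, 0]
Hits: 6 of 12 references → 6/12 = 0.5000.

0.50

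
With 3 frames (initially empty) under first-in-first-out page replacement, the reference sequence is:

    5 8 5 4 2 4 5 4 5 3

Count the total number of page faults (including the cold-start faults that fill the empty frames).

6

5 -> miss, frames [5]
8 -> miss, frames [5, 8]
5 -> hit
4 -> miss, frames [5, 8, 4]
2 -> miss, evict 5, frames [8, 4, 2]
4 -> hit
5 -> miss, evict 8, frames [4, 2, 5]
4 -> hit
5 -> hit
3 -> miss, evict 4, frames [2, 5, 3]
Page faults: 6.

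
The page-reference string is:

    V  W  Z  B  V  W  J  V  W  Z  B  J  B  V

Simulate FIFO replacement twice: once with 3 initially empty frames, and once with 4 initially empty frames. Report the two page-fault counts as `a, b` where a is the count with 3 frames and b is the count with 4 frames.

10, 11

3 frames: F F F F F F F . . F F . . F → 10 faults.
4 frames: F F F F . . F F F F F F . F → 11 faults.
11 > 10: adding a frame increased faults — Belady's anomaly.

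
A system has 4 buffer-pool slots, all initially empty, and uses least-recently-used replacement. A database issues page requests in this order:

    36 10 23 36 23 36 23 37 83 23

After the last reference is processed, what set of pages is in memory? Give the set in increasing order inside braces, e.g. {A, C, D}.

36 → fault, frames (36)
10 → fault, frames (36 10)
23 → fault, frames (36 10 23)
36 → hit
23 → hit
36 → hit
23 → hit
37 → fault, frames (10 36 23 37)
83 → fault, evict 10, frames (36 23 37 83)
23 → hit

{23, 36, 37, 83}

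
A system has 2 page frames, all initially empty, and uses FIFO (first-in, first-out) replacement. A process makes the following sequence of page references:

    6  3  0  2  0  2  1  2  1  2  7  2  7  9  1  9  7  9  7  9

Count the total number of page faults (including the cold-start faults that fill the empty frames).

6 → miss, frames (6)
3 → miss, frames (6 3)
0 → miss, evict 6, frames (3 0)
2 → miss, evict 3, frames (0 2)
0 → hit
2 → hit
1 → miss, evict 0, frames (2 1)
2 → hit
1 → hit
2 → hit
7 → miss, evict 2, frames (1 7)
2 → miss, evict 1, frames (7 2)
7 → hit
9 → miss, evict 7, frames (2 9)
1 → miss, evict 2, frames (9 1)
9 → hit
7 → miss, evict 9, frames (1 7)
9 → miss, evict 1, frames (7 9)
7 → hit
9 → hit
Page faults: 11.

11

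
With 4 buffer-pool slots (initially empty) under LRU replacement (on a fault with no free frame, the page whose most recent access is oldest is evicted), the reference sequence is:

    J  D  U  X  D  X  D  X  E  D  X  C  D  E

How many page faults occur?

J: fault, frames {J}
D: fault, frames {J,D}
U: fault, frames {J,D,U}
X: fault, frames {J,D,U,X}
D: hit
X: hit
D: hit
X: hit
E: fault, evict J, frames {U,D,X,E}
D: hit
X: hit
C: fault, evict U, frames {E,D,X,C}
D: hit
E: hit
Page faults: 6.

6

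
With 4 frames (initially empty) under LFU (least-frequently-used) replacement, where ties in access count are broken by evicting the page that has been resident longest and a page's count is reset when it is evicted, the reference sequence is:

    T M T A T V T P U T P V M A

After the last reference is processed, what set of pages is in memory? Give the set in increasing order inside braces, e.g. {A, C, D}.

{A, P, T, V}

T: miss, frames {T}
M: miss, frames {T,M}
T: hit
A: miss, frames {T,M,A}
T: hit
V: miss, frames {T,M,A,V}
T: hit
P: miss, evict M, frames {T,A,V,P}
U: miss, evict A, frames {T,V,P,U}
T: hit
P: hit
V: hit
M: miss, evict U, frames {T,V,P,M}
A: miss, evict M, frames {T,V,P,A}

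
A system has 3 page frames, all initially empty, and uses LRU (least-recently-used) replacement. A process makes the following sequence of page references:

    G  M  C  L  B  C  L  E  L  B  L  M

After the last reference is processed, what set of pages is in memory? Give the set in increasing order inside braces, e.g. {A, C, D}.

G → fault, frames (G)
M → fault, frames (G M)
C → fault, frames (G M C)
L → fault, evict G, frames (M C L)
B → fault, evict M, frames (C L B)
C → hit
L → hit
E → fault, evict B, frames (C L E)
L → hit
B → fault, evict C, frames (E L B)
L → hit
M → fault, evict E, frames (B L M)

{B, L, M}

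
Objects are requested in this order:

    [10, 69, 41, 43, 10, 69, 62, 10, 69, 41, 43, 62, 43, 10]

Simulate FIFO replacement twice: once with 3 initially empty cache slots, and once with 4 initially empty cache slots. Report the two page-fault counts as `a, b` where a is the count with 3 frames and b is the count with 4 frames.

10, 11

3 frames: F F F F F F F . . F F . . F → 10 faults.
4 frames: F F F F . . F F F F F F . F → 11 faults.
11 > 10: adding a frame increased faults — Belady's anomaly.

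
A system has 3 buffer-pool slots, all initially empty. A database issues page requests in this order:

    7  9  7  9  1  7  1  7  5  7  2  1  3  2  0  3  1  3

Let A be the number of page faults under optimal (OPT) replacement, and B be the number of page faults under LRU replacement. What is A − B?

Under OPT: F F . . F . . . F . F . F . F . . . → 7 faults.
Under LRU: F F . . F . . . F . F F F . F . F . → 9 faults.
A − B = 7 − 9 = -2.

-2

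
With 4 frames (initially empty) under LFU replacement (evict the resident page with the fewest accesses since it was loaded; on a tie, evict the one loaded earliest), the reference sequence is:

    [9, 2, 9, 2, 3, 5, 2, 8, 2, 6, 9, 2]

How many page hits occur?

9 -> miss, frames (9)
2 -> miss, frames (9 2)
9 -> hit
2 -> hit
3 -> miss, frames (9 2 3)
5 -> miss, frames (9 2 3 5)
2 -> hit
8 -> miss, evict 3, frames (9 2 5 8)
2 -> hit
6 -> miss, evict 5, frames (9 2 8 6)
9 -> hit
2 -> hit
Hits: 6.

6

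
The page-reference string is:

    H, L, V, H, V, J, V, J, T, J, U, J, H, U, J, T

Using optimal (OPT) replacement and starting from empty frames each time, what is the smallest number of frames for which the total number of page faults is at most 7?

3

f=1: 16 faults
f=2: 9 faults
f=3: 7 faults
f=4: 6 faults
f=5: 6 faults
f=6: 6 faults
Smallest f with faults ≤ 7 is 3.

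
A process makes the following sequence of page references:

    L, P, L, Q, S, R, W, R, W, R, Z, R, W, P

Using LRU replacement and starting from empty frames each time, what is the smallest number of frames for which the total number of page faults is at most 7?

f=1: 14 faults
f=2: 9 faults
f=3: 8 faults
f=4: 8 faults
f=5: 8 faults
f=6: 8 faults
f=7: 7 faults
Smallest f with faults ≤ 7 is 7.

7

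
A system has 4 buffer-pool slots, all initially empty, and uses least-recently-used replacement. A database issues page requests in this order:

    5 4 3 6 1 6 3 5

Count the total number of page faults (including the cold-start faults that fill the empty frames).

5 → fault, frames {5}
4 → fault, frames {5,4}
3 → fault, frames {5,4,3}
6 → fault, frames {5,4,3,6}
1 → fault, evict 5, frames {4,3,6,1}
6 → hit
3 → hit
5 → fault, evict 4, frames {1,6,3,5}
Page faults: 6.

6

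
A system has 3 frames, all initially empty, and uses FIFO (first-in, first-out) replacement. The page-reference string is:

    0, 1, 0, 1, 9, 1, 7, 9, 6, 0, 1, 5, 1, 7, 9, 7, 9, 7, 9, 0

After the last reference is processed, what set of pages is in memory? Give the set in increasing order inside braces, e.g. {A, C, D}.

{0, 7, 9}

0 -> miss, frames [0]
1 -> miss, frames [0, 1]
0 -> hit
1 -> hit
9 -> miss, frames [0, 1, 9]
1 -> hit
7 -> miss, evict 0, frames [1, 9, 7]
9 -> hit
6 -> miss, evict 1, frames [9, 7, 6]
0 -> miss, evict 9, frames [7, 6, 0]
1 -> miss, evict 7, frames [6, 0, 1]
5 -> miss, evict 6, frames [0, 1, 5]
1 -> hit
7 -> miss, evict 0, frames [1, 5, 7]
9 -> miss, evict 1, frames [5, 7, 9]
7 -> hit
9 -> hit
7 -> hit
9 -> hit
0 -> miss, evict 5, frames [7, 9, 0]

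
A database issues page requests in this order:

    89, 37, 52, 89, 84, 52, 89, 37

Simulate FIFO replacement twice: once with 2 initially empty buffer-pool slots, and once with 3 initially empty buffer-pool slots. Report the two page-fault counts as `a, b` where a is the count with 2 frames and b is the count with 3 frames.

2 frames: F F F F F F F F → 8 faults.
3 frames: F F F . F . F F → 6 faults.
6 < 8: adding a frame reduced faults, as is typical.

8, 6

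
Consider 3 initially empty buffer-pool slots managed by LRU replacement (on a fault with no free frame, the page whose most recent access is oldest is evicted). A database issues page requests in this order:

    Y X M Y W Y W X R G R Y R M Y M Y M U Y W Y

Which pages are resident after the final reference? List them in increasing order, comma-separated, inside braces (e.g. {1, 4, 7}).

{U, W, Y}

Y → miss, frames [Y]
X → miss, frames [Y, X]
M → miss, frames [Y, X, M]
Y → hit
W → miss, evict X, frames [M, Y, W]
Y → hit
W → hit
X → miss, evict M, frames [Y, W, X]
R → miss, evict Y, frames [W, X, R]
G → miss, evict W, frames [X, R, G]
R → hit
Y → miss, evict X, frames [G, R, Y]
R → hit
M → miss, evict G, frames [Y, R, M]
Y → hit
M → hit
Y → hit
M → hit
U → miss, evict R, frames [Y, M, U]
Y → hit
W → miss, evict M, frames [U, Y, W]
Y → hit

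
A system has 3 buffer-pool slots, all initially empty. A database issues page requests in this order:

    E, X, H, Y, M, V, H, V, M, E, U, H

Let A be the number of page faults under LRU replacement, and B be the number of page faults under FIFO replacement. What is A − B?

Under LRU: F F F F F F F . . F F F → 10 faults.
Under FIFO: F F F F F F F . . F F . → 9 faults.
A − B = 10 − 9 = 1.

1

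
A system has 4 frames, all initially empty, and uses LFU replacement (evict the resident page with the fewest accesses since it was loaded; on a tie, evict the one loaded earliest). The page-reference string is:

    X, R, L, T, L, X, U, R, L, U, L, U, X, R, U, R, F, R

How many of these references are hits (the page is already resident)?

X → fault, frames (X)
R → fault, frames (X R)
L → fault, frames (X R L)
T → fault, frames (X R L T)
L → hit
X → hit
U → fault, evict R, frames (X L T U)
R → fault, evict T, frames (X L U R)
L → hit
U → hit
L → hit
U → hit
X → hit
R → hit
U → hit
R → hit
F → fault, evict X, frames (L U R F)
R → hit
Hits: 11.

11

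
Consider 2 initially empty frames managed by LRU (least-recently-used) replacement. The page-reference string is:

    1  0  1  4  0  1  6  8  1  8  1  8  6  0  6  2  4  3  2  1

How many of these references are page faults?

15

1 -> miss, frames (1)
0 -> miss, frames (1 0)
1 -> hit
4 -> miss, evict 0, frames (1 4)
0 -> miss, evict 1, frames (4 0)
1 -> miss, evict 4, frames (0 1)
6 -> miss, evict 0, frames (1 6)
8 -> miss, evict 1, frames (6 8)
1 -> miss, evict 6, frames (8 1)
8 -> hit
1 -> hit
8 -> hit
6 -> miss, evict 1, frames (8 6)
0 -> miss, evict 8, frames (6 0)
6 -> hit
2 -> miss, evict 0, frames (6 2)
4 -> miss, evict 6, frames (2 4)
3 -> miss, evict 2, frames (4 3)
2 -> miss, evict 4, frames (3 2)
1 -> miss, evict 3, frames (2 1)
Page faults: 15.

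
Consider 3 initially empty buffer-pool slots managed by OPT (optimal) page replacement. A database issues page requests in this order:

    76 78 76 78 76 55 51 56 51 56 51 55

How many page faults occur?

76: miss, frames (76)
78: miss, frames (76 78)
76: hit
78: hit
76: hit
55: miss, frames (76 78 55)
51: miss, evict 78, frames (76 55 51)
56: miss, evict 76, frames (55 51 56)
51: hit
56: hit
51: hit
55: hit
Page faults: 5.

5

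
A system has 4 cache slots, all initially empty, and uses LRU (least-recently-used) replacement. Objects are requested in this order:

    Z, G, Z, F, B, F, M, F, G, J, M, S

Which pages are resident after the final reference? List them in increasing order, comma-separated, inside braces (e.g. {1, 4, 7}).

{G, J, M, S}

Z -> miss, frames [Z]
G -> miss, frames [Z, G]
Z -> hit
F -> miss, frames [G, Z, F]
B -> miss, frames [G, Z, F, B]
F -> hit
M -> miss, evict G, frames [Z, B, F, M]
F -> hit
G -> miss, evict Z, frames [B, M, F, G]
J -> miss, evict B, frames [M, F, G, J]
M -> hit
S -> miss, evict F, frames [G, J, M, S]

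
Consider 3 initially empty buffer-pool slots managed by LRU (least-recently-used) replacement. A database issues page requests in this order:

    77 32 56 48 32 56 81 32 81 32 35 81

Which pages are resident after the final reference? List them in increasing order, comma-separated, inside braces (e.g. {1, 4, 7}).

77: miss, frames (77)
32: miss, frames (77 32)
56: miss, frames (77 32 56)
48: miss, evict 77, frames (32 56 48)
32: hit
56: hit
81: miss, evict 48, frames (32 56 81)
32: hit
81: hit
32: hit
35: miss, evict 56, frames (81 32 35)
81: hit

{32, 35, 81}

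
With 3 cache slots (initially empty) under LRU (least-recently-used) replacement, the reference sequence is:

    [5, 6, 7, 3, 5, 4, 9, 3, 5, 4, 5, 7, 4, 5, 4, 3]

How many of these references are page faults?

5: fault, frames [5]
6: fault, frames [5, 6]
7: fault, frames [5, 6, 7]
3: fault, evict 5, frames [6, 7, 3]
5: fault, evict 6, frames [7, 3, 5]
4: fault, evict 7, frames [3, 5, 4]
9: fault, evict 3, frames [5, 4, 9]
3: fault, evict 5, frames [4, 9, 3]
5: fault, evict 4, frames [9, 3, 5]
4: fault, evict 9, frames [3, 5, 4]
5: hit
7: fault, evict 3, frames [4, 5, 7]
4: hit
5: hit
4: hit
3: fault, evict 7, frames [5, 4, 3]
Page faults: 12.

12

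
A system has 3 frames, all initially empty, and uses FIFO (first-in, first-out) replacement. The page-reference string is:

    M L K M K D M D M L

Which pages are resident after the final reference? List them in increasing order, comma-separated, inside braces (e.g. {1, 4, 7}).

M: fault, frames [M]
L: fault, frames [M, L]
K: fault, frames [M, L, K]
M: hit
K: hit
D: fault, evict M, frames [L, K, D]
M: fault, evict L, frames [K, D, M]
D: hit
M: hit
L: fault, evict K, frames [D, M, L]

{D, L, M}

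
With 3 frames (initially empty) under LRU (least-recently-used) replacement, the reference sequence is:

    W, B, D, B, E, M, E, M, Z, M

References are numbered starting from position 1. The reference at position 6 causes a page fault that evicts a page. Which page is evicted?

pos 1: W → fault, frames [W]
pos 2: B → fault, frames [W, B]
pos 3: D → fault, frames [W, B, D]
pos 4: B → hit
pos 5: E → fault, evict W, frames [D, B, E]
pos 6: M → fault, evict D, frames [B, E, M]
At position 6, page D is evicted.

D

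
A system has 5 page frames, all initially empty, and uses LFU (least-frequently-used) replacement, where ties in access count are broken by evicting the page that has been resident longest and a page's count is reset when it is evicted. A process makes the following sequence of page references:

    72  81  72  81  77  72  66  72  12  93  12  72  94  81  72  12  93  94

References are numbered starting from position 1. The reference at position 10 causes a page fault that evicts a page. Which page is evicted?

pos 1: 72: miss, frames [72]
pos 2: 81: miss, frames [72, 81]
pos 3: 72: hit
pos 4: 81: hit
pos 5: 77: miss, frames [72, 81, 77]
pos 6: 72: hit
pos 7: 66: miss, frames [72, 81, 77, 66]
pos 8: 72: hit
pos 9: 12: miss, frames [72, 81, 77, 66, 12]
pos 10: 93: miss, evict 77, frames [72, 81, 66, 12, 93]
At position 10, page 77 is evicted.

77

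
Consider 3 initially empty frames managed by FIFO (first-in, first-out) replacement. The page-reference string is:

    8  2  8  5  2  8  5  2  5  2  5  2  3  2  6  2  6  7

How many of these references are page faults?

7

8 -> miss, frames [8]
2 -> miss, frames [8, 2]
8 -> hit
5 -> miss, frames [8, 2, 5]
2 -> hit
8 -> hit
5 -> hit
2 -> hit
5 -> hit
2 -> hit
5 -> hit
2 -> hit
3 -> miss, evict 8, frames [2, 5, 3]
2 -> hit
6 -> miss, evict 2, frames [5, 3, 6]
2 -> miss, evict 5, frames [3, 6, 2]
6 -> hit
7 -> miss, evict 3, frames [6, 2, 7]
Page faults: 7.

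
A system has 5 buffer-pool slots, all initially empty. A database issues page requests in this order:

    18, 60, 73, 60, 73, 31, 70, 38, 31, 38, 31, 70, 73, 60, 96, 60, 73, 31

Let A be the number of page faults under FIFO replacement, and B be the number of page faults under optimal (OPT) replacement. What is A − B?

3

Under FIFO: F F F . . F F F . . . . . . F F F F → 10 faults.
Under OPT: F F F . . F F F . . . . . . F . . . → 7 faults.
A − B = 10 − 7 = 3.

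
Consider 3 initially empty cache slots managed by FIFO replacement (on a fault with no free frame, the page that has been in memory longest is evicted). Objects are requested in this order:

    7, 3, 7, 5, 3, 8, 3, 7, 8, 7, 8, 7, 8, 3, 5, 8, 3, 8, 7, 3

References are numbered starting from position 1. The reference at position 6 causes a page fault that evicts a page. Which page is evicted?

7

pos 1: 7 -> miss, frames [7]
pos 2: 3 -> miss, frames [7, 3]
pos 3: 7 -> hit
pos 4: 5 -> miss, frames [7, 3, 5]
pos 5: 3 -> hit
pos 6: 8 -> miss, evict 7, frames [3, 5, 8]
At position 6, page 7 is evicted.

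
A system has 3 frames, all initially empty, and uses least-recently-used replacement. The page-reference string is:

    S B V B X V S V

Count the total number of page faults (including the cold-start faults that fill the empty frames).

S -> miss, frames (S)
B -> miss, frames (S B)
V -> miss, frames (S B V)
B -> hit
X -> miss, evict S, frames (V B X)
V -> hit
S -> miss, evict B, frames (X V S)
V -> hit
Page faults: 5.

5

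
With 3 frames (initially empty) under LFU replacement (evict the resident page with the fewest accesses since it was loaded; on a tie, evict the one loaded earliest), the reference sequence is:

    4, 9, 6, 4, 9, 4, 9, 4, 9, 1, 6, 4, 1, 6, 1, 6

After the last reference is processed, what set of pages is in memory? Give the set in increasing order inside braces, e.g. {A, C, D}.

{4, 6, 9}

4: miss, frames (4)
9: miss, frames (4 9)
6: miss, frames (4 9 6)
4: hit
9: hit
4: hit
9: hit
4: hit
9: hit
1: miss, evict 6, frames (4 9 1)
6: miss, evict 1, frames (4 9 6)
4: hit
1: miss, evict 6, frames (4 9 1)
6: miss, evict 1, frames (4 9 6)
1: miss, evict 6, frames (4 9 1)
6: miss, evict 1, frames (4 9 6)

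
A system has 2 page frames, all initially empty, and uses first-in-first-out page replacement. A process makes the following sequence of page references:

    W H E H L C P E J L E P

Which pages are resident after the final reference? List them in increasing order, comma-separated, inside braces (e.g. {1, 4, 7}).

W → miss, frames (W)
H → miss, frames (W H)
E → miss, evict W, frames (H E)
H → hit
L → miss, evict H, frames (E L)
C → miss, evict E, frames (L C)
P → miss, evict L, frames (C P)
E → miss, evict C, frames (P E)
J → miss, evict P, frames (E J)
L → miss, evict E, frames (J L)
E → miss, evict J, frames (L E)
P → miss, evict L, frames (E P)

{E, P}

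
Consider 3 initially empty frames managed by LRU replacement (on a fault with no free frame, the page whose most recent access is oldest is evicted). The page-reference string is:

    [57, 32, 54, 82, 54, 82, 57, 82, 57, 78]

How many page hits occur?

57 → fault, frames [57]
32 → fault, frames [57, 32]
54 → fault, frames [57, 32, 54]
82 → fault, evict 57, frames [32, 54, 82]
54 → hit
82 → hit
57 → fault, evict 32, frames [54, 82, 57]
82 → hit
57 → hit
78 → fault, evict 54, frames [82, 57, 78]
Hits: 4.

4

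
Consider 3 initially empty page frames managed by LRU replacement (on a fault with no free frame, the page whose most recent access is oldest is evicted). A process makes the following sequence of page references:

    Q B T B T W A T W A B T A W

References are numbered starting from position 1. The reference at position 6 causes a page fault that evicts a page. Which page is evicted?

Q

pos 1: Q → miss, frames {Q}
pos 2: B → miss, frames {Q,B}
pos 3: T → miss, frames {Q,B,T}
pos 4: B → hit
pos 5: T → hit
pos 6: W → miss, evict Q, frames {B,T,W}
At position 6, page Q is evicted.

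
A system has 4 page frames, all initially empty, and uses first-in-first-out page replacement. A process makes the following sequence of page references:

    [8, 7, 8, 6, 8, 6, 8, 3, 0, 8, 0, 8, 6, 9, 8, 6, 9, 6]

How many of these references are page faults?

8

8 -> fault, frames {8}
7 -> fault, frames {8,7}
8 -> hit
6 -> fault, frames {8,7,6}
8 -> hit
6 -> hit
8 -> hit
3 -> fault, frames {8,7,6,3}
0 -> fault, evict 8, frames {7,6,3,0}
8 -> fault, evict 7, frames {6,3,0,8}
0 -> hit
8 -> hit
6 -> hit
9 -> fault, evict 6, frames {3,0,8,9}
8 -> hit
6 -> fault, evict 3, frames {0,8,9,6}
9 -> hit
6 -> hit
Page faults: 8.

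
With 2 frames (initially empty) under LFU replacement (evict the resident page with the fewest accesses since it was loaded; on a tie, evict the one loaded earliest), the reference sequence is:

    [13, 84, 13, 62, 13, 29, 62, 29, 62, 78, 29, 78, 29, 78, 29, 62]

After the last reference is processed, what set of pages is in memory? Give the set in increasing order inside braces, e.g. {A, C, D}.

{13, 62}

13 -> fault, frames (13)
84 -> fault, frames (13 84)
13 -> hit
62 -> fault, evict 84, frames (13 62)
13 -> hit
29 -> fault, evict 62, frames (13 29)
62 -> fault, evict 29, frames (13 62)
29 -> fault, evict 62, frames (13 29)
62 -> fault, evict 29, frames (13 62)
78 -> fault, evict 62, frames (13 78)
29 -> fault, evict 78, frames (13 29)
78 -> fault, evict 29, frames (13 78)
29 -> fault, evict 78, frames (13 29)
78 -> fault, evict 29, frames (13 78)
29 -> fault, evict 78, frames (13 29)
62 -> fault, evict 29, frames (13 62)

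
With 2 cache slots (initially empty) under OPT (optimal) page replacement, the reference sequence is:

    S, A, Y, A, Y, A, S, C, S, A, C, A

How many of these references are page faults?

S -> fault, frames {S}
A -> fault, frames {S,A}
Y -> fault, evict S, frames {A,Y}
A -> hit
Y -> hit
A -> hit
S -> fault, evict Y, frames {A,S}
C -> fault, evict A, frames {S,C}
S -> hit
A -> fault, evict S, frames {C,A}
C -> hit
A -> hit
Page faults: 6.

6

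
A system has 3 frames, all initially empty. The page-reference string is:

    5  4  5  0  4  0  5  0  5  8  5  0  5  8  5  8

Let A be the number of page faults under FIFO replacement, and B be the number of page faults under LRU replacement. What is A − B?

1

Under FIFO: F F . F . . . . . F F . . . . . → 5 faults.
Under LRU: F F . F . . . . . F . . . . . . → 4 faults.
A − B = 5 − 4 = 1.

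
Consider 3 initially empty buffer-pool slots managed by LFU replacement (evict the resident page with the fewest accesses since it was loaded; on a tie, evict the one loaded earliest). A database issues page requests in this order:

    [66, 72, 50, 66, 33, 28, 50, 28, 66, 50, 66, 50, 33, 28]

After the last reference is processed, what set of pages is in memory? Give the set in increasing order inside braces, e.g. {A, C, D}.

{28, 50, 66}

66 → miss, frames [66]
72 → miss, frames [66, 72]
50 → miss, frames [66, 72, 50]
66 → hit
33 → miss, evict 72, frames [66, 50, 33]
28 → miss, evict 50, frames [66, 33, 28]
50 → miss, evict 33, frames [66, 28, 50]
28 → hit
66 → hit
50 → hit
66 → hit
50 → hit
33 → miss, evict 28, frames [66, 50, 33]
28 → miss, evict 33, frames [66, 50, 28]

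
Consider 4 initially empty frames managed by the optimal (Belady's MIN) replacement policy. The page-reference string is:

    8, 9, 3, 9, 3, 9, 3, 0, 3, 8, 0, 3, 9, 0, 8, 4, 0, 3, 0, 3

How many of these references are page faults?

5

8 → miss, frames [8]
9 → miss, frames [8, 9]
3 → miss, frames [8, 9, 3]
9 → hit
3 → hit
9 → hit
3 → hit
0 → miss, frames [8, 9, 3, 0]
3 → hit
8 → hit
0 → hit
3 → hit
9 → hit
0 → hit
8 → hit
4 → miss, evict 9, frames [8, 3, 0, 4]
0 → hit
3 → hit
0 → hit
3 → hit
Page faults: 5.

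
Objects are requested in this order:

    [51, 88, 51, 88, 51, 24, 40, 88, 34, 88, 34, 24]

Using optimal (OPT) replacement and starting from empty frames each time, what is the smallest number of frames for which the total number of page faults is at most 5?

f=1: 12 faults
f=2: 6 faults
f=3: 5 faults
f=4: 5 faults
f=5: 5 faults
Smallest f with faults ≤ 5 is 3.

3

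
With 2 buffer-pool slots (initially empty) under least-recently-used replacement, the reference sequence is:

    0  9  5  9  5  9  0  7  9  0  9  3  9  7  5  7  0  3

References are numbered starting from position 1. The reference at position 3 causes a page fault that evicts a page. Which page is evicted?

0

pos 1: 0 -> fault, frames {0}
pos 2: 9 -> fault, frames {0,9}
pos 3: 5 -> fault, evict 0, frames {9,5}
At position 3, page 0 is evicted.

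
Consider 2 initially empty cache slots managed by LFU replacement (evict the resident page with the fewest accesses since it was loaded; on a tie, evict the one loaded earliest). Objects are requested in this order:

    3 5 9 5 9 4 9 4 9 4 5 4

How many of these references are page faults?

6

3 -> fault, frames [3]
5 -> fault, frames [3, 5]
9 -> fault, evict 3, frames [5, 9]
5 -> hit
9 -> hit
4 -> fault, evict 5, frames [9, 4]
9 -> hit
4 -> hit
9 -> hit
4 -> hit
5 -> fault, evict 4, frames [9, 5]
4 -> fault, evict 5, frames [9, 4]
Page faults: 6.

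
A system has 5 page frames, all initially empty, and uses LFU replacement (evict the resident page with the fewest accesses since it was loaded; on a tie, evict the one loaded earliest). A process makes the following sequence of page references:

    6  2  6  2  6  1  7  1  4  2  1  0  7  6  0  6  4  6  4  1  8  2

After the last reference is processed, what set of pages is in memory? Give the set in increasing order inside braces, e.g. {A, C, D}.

6 -> fault, frames (6)
2 -> fault, frames (6 2)
6 -> hit
2 -> hit
6 -> hit
1 -> fault, frames (6 2 1)
7 -> fault, frames (6 2 1 7)
1 -> hit
4 -> fault, frames (6 2 1 7 4)
2 -> hit
1 -> hit
0 -> fault, evict 7, frames (6 2 1 4 0)
7 -> fault, evict 4, frames (6 2 1 0 7)
6 -> hit
0 -> hit
6 -> hit
4 -> fault, evict 7, frames (6 2 1 0 4)
6 -> hit
4 -> hit
1 -> hit
8 -> fault, evict 0, frames (6 2 1 4 8)
2 -> hit

{1, 2, 4, 6, 8}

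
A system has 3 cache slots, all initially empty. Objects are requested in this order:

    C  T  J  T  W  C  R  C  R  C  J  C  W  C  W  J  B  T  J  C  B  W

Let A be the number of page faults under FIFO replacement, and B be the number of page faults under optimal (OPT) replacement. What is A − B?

Under FIFO: F F F . F F F . . . F . F F . . F F F F F F → 15 faults.
Under OPT: F F F . F . F . . . . . F . . . F F . . F F → 10 faults.
A − B = 15 − 10 = 5.

5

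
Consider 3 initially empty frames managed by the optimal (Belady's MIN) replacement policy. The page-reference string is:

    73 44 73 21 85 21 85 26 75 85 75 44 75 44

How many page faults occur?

73: fault, frames {73}
44: fault, frames {73,44}
73: hit
21: fault, frames {73,44,21}
85: fault, evict 73, frames {44,21,85}
21: hit
85: hit
26: fault, evict 21, frames {44,85,26}
75: fault, evict 26, frames {44,85,75}
85: hit
75: hit
44: hit
75: hit
44: hit
Page faults: 6.

6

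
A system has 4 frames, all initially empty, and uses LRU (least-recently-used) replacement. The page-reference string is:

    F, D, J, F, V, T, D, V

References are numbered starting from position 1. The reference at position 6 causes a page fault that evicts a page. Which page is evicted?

D

pos 1: F -> miss, frames (F)
pos 2: D -> miss, frames (F D)
pos 3: J -> miss, frames (F D J)
pos 4: F -> hit
pos 5: V -> miss, frames (D J F V)
pos 6: T -> miss, evict D, frames (J F V T)
At position 6, page D is evicted.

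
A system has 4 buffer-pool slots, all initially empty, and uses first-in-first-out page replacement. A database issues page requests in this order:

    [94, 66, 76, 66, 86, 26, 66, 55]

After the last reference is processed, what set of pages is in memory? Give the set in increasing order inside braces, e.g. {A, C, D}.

94 -> miss, frames {94}
66 -> miss, frames {94,66}
76 -> miss, frames {94,66,76}
66 -> hit
86 -> miss, frames {94,66,76,86}
26 -> miss, evict 94, frames {66,76,86,26}
66 -> hit
55 -> miss, evict 66, frames {76,86,26,55}

{26, 55, 76, 86}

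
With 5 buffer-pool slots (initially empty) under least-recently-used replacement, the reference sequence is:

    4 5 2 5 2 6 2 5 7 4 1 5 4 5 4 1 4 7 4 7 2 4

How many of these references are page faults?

6

4: fault, frames {4}
5: fault, frames {4,5}
2: fault, frames {4,5,2}
5: hit
2: hit
6: fault, frames {4,5,2,6}
2: hit
5: hit
7: fault, frames {4,6,2,5,7}
4: hit
1: fault, evict 6, frames {2,5,7,4,1}
5: hit
4: hit
5: hit
4: hit
1: hit
4: hit
7: hit
4: hit
7: hit
2: hit
4: hit
Page faults: 6.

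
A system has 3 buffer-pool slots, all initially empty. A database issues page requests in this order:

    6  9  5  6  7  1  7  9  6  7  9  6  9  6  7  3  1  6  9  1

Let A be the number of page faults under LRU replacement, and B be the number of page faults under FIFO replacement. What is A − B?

Under LRU: F F F . F F . F F . . . . . . F F F F . → 11 faults.
Under FIFO: F F F . F F . F F F . . . . . F F F F . → 12 faults.
A − B = 11 − 12 = -1.

-1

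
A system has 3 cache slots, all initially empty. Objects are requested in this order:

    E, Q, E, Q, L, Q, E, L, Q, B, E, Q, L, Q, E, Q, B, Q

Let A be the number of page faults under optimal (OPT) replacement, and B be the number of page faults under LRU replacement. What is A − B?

Under OPT: F F . . F . . . . F . . F . . . F . → 6 faults.
Under LRU: F F . . F . . . . F F . F . . . F . → 7 faults.
A − B = 6 − 7 = -1.

-1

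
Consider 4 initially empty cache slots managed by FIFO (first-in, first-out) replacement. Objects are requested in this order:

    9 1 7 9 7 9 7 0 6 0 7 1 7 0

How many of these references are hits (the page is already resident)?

9

9: fault, frames (9)
1: fault, frames (9 1)
7: fault, frames (9 1 7)
9: hit
7: hit
9: hit
7: hit
0: fault, frames (9 1 7 0)
6: fault, evict 9, frames (1 7 0 6)
0: hit
7: hit
1: hit
7: hit
0: hit
Hits: 9.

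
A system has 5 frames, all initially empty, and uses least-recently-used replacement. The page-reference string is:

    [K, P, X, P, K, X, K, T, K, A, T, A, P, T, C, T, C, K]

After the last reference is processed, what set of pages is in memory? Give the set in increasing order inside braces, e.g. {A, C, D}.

K -> miss, frames [K]
P -> miss, frames [K, P]
X -> miss, frames [K, P, X]
P -> hit
K -> hit
X -> hit
K -> hit
T -> miss, frames [P, X, K, T]
K -> hit
A -> miss, frames [P, X, T, K, A]
T -> hit
A -> hit
P -> hit
T -> hit
C -> miss, evict X, frames [K, A, P, T, C]
T -> hit
C -> hit
K -> hit

{A, C, K, P, T}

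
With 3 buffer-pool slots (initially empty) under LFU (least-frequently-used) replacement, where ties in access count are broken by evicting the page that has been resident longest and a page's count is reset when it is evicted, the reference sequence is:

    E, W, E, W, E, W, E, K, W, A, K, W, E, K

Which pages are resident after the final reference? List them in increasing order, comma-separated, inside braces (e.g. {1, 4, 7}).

E → miss, frames {E}
W → miss, frames {E,W}
E → hit
W → hit
E → hit
W → hit
E → hit
K → miss, frames {E,W,K}
W → hit
A → miss, evict K, frames {E,W,A}
K → miss, evict A, frames {E,W,K}
W → hit
E → hit
K → hit

{E, K, W}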